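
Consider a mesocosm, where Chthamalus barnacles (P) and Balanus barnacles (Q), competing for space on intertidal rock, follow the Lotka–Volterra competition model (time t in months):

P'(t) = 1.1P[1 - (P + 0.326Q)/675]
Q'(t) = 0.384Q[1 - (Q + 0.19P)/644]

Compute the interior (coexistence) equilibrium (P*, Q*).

Setting both brackets to zero gives the nullclines P + 0.326Q = 675 and 0.19P + Q = 644.
Substituting Q = 644 - 0.19P into the first: P(1 - 0.326·0.19) = 675 - 0.326·644.
So P* = 465/0.938 = 496, and then Q* = 644 - 0.19·496 = 550.

P* ≈ 496, Q* ≈ 550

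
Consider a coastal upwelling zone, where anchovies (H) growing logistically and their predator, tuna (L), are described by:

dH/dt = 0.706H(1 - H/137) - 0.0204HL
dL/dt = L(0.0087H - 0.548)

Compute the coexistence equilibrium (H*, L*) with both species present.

H* ≈ 63, L* ≈ 18.7

From dL/dt = 0 with L > 0: 0.0087H* = 0.548, so H* = 63.
Substitute into dH/dt = 0: 0.706(1 - 63/137) = 0.0204L*.
The bracket is 0.54, giving L* = 0.381/0.0204 = 18.7.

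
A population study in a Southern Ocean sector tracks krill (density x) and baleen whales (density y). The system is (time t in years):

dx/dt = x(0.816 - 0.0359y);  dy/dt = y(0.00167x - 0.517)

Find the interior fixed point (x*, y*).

Set dy/dt = 0 with y > 0: 0.00167x - 0.517 = 0, so x* = 0.517/0.00167 = 310.
Set dx/dt = 0 with x > 0: 0.816 - 0.0359y = 0, so y* = 0.816/0.0359 = 22.7.

x* ≈ 310, y* ≈ 22.7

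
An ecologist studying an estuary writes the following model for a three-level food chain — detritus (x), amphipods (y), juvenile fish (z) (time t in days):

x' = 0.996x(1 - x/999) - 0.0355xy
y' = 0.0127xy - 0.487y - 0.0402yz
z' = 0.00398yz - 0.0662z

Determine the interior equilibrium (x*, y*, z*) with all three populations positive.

From dz/dt = 0: 0.00398y* = 0.0662, so y* = 16.6.
From dx/dt = 0: 0.996(1 - x*/999) = 0.0355·16.6, giving x* = 999·(1 - 0.593) = 407.
From dy/dt = 0: 0.0127·407 - 0.487 = 0.0402z*, so z* = 4.68/0.0402 = 116.

x* ≈ 407, y* ≈ 16.6, z* ≈ 116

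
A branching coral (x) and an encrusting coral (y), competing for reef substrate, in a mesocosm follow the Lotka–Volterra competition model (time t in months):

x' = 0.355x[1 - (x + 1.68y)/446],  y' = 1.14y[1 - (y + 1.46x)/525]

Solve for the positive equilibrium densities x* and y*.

x* ≈ 300, y* ≈ 86.8

Setting both brackets to zero gives the nullclines x + 1.68y = 446 and 1.46x + y = 525.
Substituting y = 525 - 1.46x into the first: x(1 - 1.68·1.46) = 446 - 1.68·525.
So x* = -436/-1.45 = 300, and then y* = 525 - 1.46·300 = 86.8.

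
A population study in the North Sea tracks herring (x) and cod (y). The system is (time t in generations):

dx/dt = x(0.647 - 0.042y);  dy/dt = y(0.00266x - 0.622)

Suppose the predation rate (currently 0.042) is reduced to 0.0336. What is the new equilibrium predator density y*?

At the interior fixed point, setting dx/dt = 0 with x > 0 fixes y* = (prey growth rate)/(xy coefficient) — independent of the other coefficients.
With the change, y* = 0.647/0.0336 = 19.3; it rises from 15.4.

y* ≈ 19.3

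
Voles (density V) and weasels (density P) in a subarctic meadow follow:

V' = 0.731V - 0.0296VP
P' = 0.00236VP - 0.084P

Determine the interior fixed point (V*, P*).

V* ≈ 35.6, P* ≈ 24.7

Set dP/dt = 0 with P > 0: 0.00236V - 0.084 = 0, so V* = 0.084/0.00236 = 35.6.
Set dV/dt = 0 with V > 0: 0.731 - 0.0296P = 0, so P* = 0.731/0.0296 = 24.7.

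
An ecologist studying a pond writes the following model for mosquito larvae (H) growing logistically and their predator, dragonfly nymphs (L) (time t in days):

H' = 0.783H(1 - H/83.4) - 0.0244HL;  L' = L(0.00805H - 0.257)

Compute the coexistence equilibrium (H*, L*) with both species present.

From dL/dt = 0 with L > 0: 0.00805H* = 0.257, so H* = 31.9.
Substitute into dH/dt = 0: 0.783(1 - 31.9/83.4) = 0.0244L*.
The bracket is 0.617, giving L* = 0.483/0.0244 = 19.8.

H* ≈ 31.9, L* ≈ 19.8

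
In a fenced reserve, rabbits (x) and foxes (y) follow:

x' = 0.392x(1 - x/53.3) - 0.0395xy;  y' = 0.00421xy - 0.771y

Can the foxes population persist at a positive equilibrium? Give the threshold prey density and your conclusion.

The predator equation gives dy/dt > 0 only when x > 0.771/0.00421 = 183.
Without the predator, x → K = 53.3. Since 53.3 < 183, the predator cannot invade.

Threshold x = 183; K < 183, so no, the predator goes extinct.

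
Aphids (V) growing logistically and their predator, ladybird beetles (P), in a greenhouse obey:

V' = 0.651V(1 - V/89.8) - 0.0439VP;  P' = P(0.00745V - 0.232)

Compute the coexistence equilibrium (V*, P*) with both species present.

V* ≈ 31.1, P* ≈ 9.69

From dP/dt = 0 with P > 0: 0.00745V* = 0.232, so V* = 31.1.
Substitute into dV/dt = 0: 0.651(1 - 31.1/89.8) = 0.0439P*.
The bracket is 0.653, giving P* = 0.425/0.0439 = 9.69.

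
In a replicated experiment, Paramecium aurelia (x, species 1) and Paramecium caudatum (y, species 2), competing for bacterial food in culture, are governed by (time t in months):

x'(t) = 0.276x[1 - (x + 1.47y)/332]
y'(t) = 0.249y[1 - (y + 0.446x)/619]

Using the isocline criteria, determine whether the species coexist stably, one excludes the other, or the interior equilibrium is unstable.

species 2 excludes species 1

Compare the nullcline intercepts: K1/α12 = 332/1.47 = 226 < K2 = 619; K2/α21 = 619/0.446 = 1390 > K1 = 332.
Since the inequalities point opposite ways, species 2 can invade but species 1 cannot.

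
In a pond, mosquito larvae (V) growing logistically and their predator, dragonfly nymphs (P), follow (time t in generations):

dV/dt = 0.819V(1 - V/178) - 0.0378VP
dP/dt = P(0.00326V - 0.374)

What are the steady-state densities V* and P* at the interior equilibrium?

From dP/dt = 0 with P > 0: 0.00326V* = 0.374, so V* = 115.
Substitute into dV/dt = 0: 0.819(1 - 115/178) = 0.0378P*.
The bracket is 0.355, giving P* = 0.291/0.0378 = 7.7.

V* ≈ 115, P* ≈ 7.7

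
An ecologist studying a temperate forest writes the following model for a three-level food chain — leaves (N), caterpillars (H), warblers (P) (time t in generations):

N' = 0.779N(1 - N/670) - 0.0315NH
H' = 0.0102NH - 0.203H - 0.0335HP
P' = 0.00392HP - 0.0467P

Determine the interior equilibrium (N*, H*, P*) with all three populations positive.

From dP/dt = 0: 0.00392H* = 0.0467, so H* = 11.9.
From dN/dt = 0: 0.779(1 - N*/670) = 0.0315·11.9, giving N* = 670·(1 - 0.482) = 347.
From dH/dt = 0: 0.0102·347 - 0.203 = 0.0335P*, so P* = 3.34/0.0335 = 99.7.

N* ≈ 347, H* ≈ 11.9, P* ≈ 99.7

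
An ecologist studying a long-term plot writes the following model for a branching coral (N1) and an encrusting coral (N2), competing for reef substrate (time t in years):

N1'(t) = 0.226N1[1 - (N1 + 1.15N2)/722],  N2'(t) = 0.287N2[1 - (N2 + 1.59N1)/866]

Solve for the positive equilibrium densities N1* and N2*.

N1* ≈ 331, N2* ≈ 340

Setting both brackets to zero gives the nullclines N1 + 1.15N2 = 722 and 1.59N1 + N2 = 866.
Substituting N2 = 866 - 1.59N1 into the first: N1(1 - 1.15·1.59) = 722 - 1.15·866.
So N1* = -274/-0.829 = 331, and then N2* = 866 - 1.59·331 = 340.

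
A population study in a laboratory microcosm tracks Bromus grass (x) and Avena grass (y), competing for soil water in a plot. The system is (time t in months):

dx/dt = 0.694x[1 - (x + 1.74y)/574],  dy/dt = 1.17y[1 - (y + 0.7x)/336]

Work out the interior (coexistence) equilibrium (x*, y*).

x* ≈ 48.8, y* ≈ 302

Setting both brackets to zero gives the nullclines x + 1.74y = 574 and 0.7x + y = 336.
Substituting y = 336 - 0.7x into the first: x(1 - 1.74·0.7) = 574 - 1.74·336.
So x* = -10.6/-0.218 = 48.8, and then y* = 336 - 0.7·48.8 = 302.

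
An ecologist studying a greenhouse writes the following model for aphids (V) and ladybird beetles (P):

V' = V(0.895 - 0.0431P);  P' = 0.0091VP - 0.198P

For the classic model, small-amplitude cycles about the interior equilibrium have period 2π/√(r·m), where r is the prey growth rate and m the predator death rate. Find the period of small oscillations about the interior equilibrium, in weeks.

T ≈ 14.9 weeks

Here r = 0.895 and m = 0.198, so r·m = 0.177.
ω = √0.177 = 0.421 per week, hence T = 2π/ω ≈ 14.9 weeks.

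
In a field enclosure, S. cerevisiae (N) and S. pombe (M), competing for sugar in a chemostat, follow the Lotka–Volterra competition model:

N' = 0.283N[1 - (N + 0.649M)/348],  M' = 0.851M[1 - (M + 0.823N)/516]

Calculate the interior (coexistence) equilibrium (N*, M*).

Setting both brackets to zero gives the nullclines N + 0.649M = 348 and 0.823N + M = 516.
Substituting M = 516 - 0.823N into the first: N(1 - 0.649·0.823) = 348 - 0.649·516.
So N* = 13.1/0.466 = 28.2, and then M* = 516 - 0.823·28.2 = 493.

N* ≈ 28.2, M* ≈ 493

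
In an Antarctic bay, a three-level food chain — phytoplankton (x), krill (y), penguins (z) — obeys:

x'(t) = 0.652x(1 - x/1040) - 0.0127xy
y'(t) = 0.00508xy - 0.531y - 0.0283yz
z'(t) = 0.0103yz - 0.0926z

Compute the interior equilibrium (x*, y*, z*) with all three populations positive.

From dz/dt = 0: 0.0103y* = 0.0926, so y* = 8.99.
From dx/dt = 0: 0.652(1 - x*/1040) = 0.0127·8.99, giving x* = 1040·(1 - 0.175) = 858.
From dy/dt = 0: 0.00508·858 - 0.531 = 0.0283z*, so z* = 3.83/0.0283 = 135.

x* ≈ 858, y* ≈ 8.99, z* ≈ 135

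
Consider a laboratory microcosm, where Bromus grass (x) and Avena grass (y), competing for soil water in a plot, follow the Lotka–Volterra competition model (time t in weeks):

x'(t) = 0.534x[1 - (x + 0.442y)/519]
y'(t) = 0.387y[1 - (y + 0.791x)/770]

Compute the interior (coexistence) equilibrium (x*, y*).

Setting both brackets to zero gives the nullclines x + 0.442y = 519 and 0.791x + y = 770.
Substituting y = 770 - 0.791x into the first: x(1 - 0.442·0.791) = 519 - 0.442·770.
So x* = 179/0.65 = 275, and then y* = 770 - 0.791·275 = 553.

x* ≈ 275, y* ≈ 553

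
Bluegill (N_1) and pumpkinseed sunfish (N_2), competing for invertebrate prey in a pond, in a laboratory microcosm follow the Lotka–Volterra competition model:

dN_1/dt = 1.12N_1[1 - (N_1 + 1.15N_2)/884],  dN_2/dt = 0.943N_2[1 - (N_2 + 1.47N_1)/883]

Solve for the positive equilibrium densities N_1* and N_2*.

Setting both brackets to zero gives the nullclines N_1 + 1.15N_2 = 884 and 1.47N_1 + N_2 = 883.
Substituting N_2 = 883 - 1.47N_1 into the first: N_1(1 - 1.15·1.47) = 884 - 1.15·883.
So N_1* = -131/-0.69 = 190, and then N_2* = 883 - 1.47·190 = 603.

N_1* ≈ 190, N_2* ≈ 603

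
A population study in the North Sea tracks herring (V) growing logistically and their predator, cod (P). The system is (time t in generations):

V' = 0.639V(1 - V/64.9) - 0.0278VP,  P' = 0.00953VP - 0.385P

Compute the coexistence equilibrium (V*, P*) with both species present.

From dP/dt = 0 with P > 0: 0.00953V* = 0.385, so V* = 40.4.
Substitute into dV/dt = 0: 0.639(1 - 40.4/64.9) = 0.0278P*.
The bracket is 0.378, giving P* = 0.241/0.0278 = 8.68.

V* ≈ 40.4, P* ≈ 8.68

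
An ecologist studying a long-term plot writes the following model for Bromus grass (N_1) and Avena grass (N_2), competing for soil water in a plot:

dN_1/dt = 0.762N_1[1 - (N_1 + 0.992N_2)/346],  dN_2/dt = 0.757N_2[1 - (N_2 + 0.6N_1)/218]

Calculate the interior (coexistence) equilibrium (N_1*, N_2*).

N_1* ≈ 321, N_2* ≈ 25.7

Setting both brackets to zero gives the nullclines N_1 + 0.992N_2 = 346 and 0.6N_1 + N_2 = 218.
Substituting N_2 = 218 - 0.6N_1 into the first: N_1(1 - 0.992·0.6) = 346 - 0.992·218.
So N_1* = 130/0.405 = 321, and then N_2* = 218 - 0.6·321 = 25.7.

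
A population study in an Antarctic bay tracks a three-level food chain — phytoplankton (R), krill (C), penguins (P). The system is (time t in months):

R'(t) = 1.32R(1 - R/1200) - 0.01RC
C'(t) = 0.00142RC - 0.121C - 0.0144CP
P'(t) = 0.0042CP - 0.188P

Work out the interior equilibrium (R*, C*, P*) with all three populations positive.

From dP/dt = 0: 0.0042C* = 0.188, so C* = 44.8.
From dR/dt = 0: 1.32(1 - R*/1200) = 0.01·44.8, giving R* = 1200·(1 - 0.339) = 793.
From dC/dt = 0: 0.00142·793 - 0.121 = 0.0144P*, so P* = 1.01/0.0144 = 69.8.

R* ≈ 793, C* ≈ 44.8, P* ≈ 69.8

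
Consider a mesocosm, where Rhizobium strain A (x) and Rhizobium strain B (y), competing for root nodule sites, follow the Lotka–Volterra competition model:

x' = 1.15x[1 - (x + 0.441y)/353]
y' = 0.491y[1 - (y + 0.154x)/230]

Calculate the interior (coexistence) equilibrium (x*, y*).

Setting both brackets to zero gives the nullclines x + 0.441y = 353 and 0.154x + y = 230.
Substituting y = 230 - 0.154x into the first: x(1 - 0.441·0.154) = 353 - 0.441·230.
So x* = 252/0.932 = 270, and then y* = 230 - 0.154·270 = 188.

x* ≈ 270, y* ≈ 188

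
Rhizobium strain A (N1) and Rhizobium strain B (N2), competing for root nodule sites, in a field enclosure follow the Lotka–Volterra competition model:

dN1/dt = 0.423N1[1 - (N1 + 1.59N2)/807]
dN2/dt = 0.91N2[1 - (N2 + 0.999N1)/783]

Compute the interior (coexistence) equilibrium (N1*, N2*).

Setting both brackets to zero gives the nullclines N1 + 1.59N2 = 807 and 0.999N1 + N2 = 783.
Substituting N2 = 783 - 0.999N1 into the first: N1(1 - 1.59·0.999) = 807 - 1.59·783.
So N1* = -438/-0.588 = 744, and then N2* = 783 - 0.999·744 = 39.4.

N1* ≈ 744, N2* ≈ 39.4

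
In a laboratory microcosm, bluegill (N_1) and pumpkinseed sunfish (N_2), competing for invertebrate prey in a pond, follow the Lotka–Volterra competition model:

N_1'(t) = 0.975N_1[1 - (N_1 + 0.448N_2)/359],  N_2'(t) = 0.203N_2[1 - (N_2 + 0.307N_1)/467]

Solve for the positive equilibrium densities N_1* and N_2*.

Setting both brackets to zero gives the nullclines N_1 + 0.448N_2 = 359 and 0.307N_1 + N_2 = 467.
Substituting N_2 = 467 - 0.307N_1 into the first: N_1(1 - 0.448·0.307) = 359 - 0.448·467.
So N_1* = 150/0.862 = 174, and then N_2* = 467 - 0.307·174 = 414.

N_1* ≈ 174, N_2* ≈ 414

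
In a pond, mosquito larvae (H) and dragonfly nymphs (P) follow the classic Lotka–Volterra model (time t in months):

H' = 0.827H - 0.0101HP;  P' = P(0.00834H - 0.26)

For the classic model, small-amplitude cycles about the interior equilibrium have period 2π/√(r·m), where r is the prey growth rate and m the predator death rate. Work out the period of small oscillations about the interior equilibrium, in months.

T ≈ 13.6 months

Here r = 0.827 and m = 0.26, so r·m = 0.215.
ω = √0.215 = 0.464 per month, hence T = 2π/ω ≈ 13.6 months.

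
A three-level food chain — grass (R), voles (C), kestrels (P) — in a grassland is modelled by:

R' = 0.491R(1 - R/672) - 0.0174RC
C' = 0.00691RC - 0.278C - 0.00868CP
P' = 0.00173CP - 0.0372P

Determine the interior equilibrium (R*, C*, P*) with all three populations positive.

R* ≈ 160, C* ≈ 21.5, P* ≈ 95.3

From dP/dt = 0: 0.00173C* = 0.0372, so C* = 21.5.
From dR/dt = 0: 0.491(1 - R*/672) = 0.0174·21.5, giving R* = 672·(1 - 0.762) = 160.
From dC/dt = 0: 0.00691·160 - 0.278 = 0.00868P*, so P* = 0.827/0.00868 = 95.3.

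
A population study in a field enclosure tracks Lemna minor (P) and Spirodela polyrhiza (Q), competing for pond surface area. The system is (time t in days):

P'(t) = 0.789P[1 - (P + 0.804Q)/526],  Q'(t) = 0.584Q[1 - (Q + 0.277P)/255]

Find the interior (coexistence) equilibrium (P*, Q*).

P* ≈ 413, Q* ≈ 141

Setting both brackets to zero gives the nullclines P + 0.804Q = 526 and 0.277P + Q = 255.
Substituting Q = 255 - 0.277P into the first: P(1 - 0.804·0.277) = 526 - 0.804·255.
So P* = 321/0.777 = 413, and then Q* = 255 - 0.277·413 = 141.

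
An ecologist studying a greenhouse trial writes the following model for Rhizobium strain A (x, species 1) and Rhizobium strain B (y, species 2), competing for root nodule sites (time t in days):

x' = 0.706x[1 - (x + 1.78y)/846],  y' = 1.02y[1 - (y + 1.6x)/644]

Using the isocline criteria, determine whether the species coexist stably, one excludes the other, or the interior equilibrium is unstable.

unstable coexistence (outcome depends on initial conditions)

Compare the nullcline intercepts: K1/α12 = 846/1.78 = 475 < K2 = 644; K2/α21 = 644/1.6 = 402 < K1 = 846.
Since both are reversed, neither can invade when rare; the interior point is a saddle.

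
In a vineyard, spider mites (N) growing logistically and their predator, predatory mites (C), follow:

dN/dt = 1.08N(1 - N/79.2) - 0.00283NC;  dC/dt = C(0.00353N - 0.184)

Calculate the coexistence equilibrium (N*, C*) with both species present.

N* ≈ 52.1, C* ≈ 130

From dC/dt = 0 with C > 0: 0.00353N* = 0.184, so N* = 52.1.
Substitute into dN/dt = 0: 1.08(1 - 52.1/79.2) = 0.00283C*.
The bracket is 0.342, giving C* = 0.369/0.00283 = 130.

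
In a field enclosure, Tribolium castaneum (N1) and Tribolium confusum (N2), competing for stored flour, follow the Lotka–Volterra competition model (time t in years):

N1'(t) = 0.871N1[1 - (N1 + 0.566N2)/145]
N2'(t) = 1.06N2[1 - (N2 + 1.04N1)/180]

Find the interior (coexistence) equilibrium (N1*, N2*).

N1* ≈ 105, N2* ≈ 71

Setting both brackets to zero gives the nullclines N1 + 0.566N2 = 145 and 1.04N1 + N2 = 180.
Substituting N2 = 180 - 1.04N1 into the first: N1(1 - 0.566·1.04) = 145 - 0.566·180.
So N1* = 43.1/0.411 = 105, and then N2* = 180 - 1.04·105 = 71.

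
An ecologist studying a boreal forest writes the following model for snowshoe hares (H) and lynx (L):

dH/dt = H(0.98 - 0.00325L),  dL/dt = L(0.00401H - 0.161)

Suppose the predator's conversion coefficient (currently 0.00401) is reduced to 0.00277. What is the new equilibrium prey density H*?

At the interior fixed point, setting dL/dt = 0 with L > 0 fixes H* = (predator death rate)/(HL coefficient) — independent of the other coefficients.
With the change, H* = 0.161/0.00277 = 58.1; it rises from 40.1.

H* ≈ 58.1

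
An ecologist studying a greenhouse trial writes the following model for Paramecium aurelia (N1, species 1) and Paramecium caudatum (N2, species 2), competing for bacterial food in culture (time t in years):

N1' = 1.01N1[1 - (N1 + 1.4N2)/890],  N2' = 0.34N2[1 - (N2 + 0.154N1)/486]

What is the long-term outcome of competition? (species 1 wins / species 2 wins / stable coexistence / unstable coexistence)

Compare the nullcline intercepts: K1/α12 = 890/1.4 = 636 > K2 = 486; K2/α21 = 486/0.154 = 3160 > K1 = 890.
Since both inequalities hold, each species can invade when rare, so the interior equilibrium is stable.

stable coexistence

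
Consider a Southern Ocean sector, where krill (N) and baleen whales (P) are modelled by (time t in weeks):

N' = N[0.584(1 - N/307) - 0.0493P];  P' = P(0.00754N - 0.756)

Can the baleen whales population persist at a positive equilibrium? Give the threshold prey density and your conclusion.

The predator equation gives dP/dt > 0 only when N > 0.756/0.00754 = 100.
Without the predator, N → K = 307. Since 307 > 100, the predator can invade and persist.

Threshold N = 100; K > 100, so yes, the predator persists.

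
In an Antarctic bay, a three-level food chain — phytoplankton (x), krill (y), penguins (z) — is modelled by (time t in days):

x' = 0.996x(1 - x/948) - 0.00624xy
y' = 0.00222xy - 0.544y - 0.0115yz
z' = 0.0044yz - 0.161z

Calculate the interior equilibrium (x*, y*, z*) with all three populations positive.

From dz/dt = 0: 0.0044y* = 0.161, so y* = 36.6.
From dx/dt = 0: 0.996(1 - x*/948) = 0.00624·36.6, giving x* = 948·(1 - 0.229) = 731.
From dy/dt = 0: 0.00222·731 - 0.544 = 0.0115z*, so z* = 1.08/0.0115 = 93.7.

x* ≈ 731, y* ≈ 36.6, z* ≈ 93.7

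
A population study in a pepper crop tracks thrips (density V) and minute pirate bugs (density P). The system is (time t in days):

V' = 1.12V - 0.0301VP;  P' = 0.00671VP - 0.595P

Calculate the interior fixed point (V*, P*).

V* ≈ 88.7, P* ≈ 37.2

Set dP/dt = 0 with P > 0: 0.00671V - 0.595 = 0, so V* = 0.595/0.00671 = 88.7.
Set dV/dt = 0 with V > 0: 1.12 - 0.0301P = 0, so P* = 1.12/0.0301 = 37.2.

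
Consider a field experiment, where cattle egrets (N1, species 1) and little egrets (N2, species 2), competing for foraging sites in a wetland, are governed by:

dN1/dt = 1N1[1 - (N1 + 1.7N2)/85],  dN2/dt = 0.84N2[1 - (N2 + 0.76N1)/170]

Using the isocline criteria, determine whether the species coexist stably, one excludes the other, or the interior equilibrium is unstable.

Compare the nullcline intercepts: K1/α12 = 85/1.7 = 50 < K2 = 170; K2/α21 = 170/0.76 = 224 > K1 = 85.
Since the inequalities point opposite ways, species 2 can invade but species 1 cannot.

species 2 excludes species 1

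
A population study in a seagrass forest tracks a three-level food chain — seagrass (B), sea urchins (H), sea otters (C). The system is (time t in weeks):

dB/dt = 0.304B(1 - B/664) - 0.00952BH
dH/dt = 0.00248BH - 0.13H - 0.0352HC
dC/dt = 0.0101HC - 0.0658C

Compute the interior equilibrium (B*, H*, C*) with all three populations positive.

From dC/dt = 0: 0.0101H* = 0.0658, so H* = 6.51.
From dB/dt = 0: 0.304(1 - B*/664) = 0.00952·6.51, giving B* = 664·(1 - 0.204) = 529.
From dH/dt = 0: 0.00248·529 - 0.13 = 0.0352C*, so C* = 1.18/0.0352 = 33.5.

B* ≈ 529, H* ≈ 6.51, C* ≈ 33.5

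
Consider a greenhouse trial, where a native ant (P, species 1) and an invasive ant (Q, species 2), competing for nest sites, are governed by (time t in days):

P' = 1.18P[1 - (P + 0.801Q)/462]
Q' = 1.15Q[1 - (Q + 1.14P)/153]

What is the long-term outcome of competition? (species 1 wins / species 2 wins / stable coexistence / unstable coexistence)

species 1 excludes species 2

Compare the nullcline intercepts: K1/α12 = 462/0.801 = 577 > K2 = 153; K2/α21 = 153/1.14 = 134 < K1 = 462.
Since the inequalities point opposite ways, species 1 can invade but species 2 cannot.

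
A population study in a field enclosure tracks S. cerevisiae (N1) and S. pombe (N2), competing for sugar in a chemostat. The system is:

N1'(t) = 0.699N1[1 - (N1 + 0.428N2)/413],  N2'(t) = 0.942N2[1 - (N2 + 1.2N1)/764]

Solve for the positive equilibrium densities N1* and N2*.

Setting both brackets to zero gives the nullclines N1 + 0.428N2 = 413 and 1.2N1 + N2 = 764.
Substituting N2 = 764 - 1.2N1 into the first: N1(1 - 0.428·1.2) = 413 - 0.428·764.
So N1* = 86/0.486 = 177, and then N2* = 764 - 1.2·177 = 552.

N1* ≈ 177, N2* ≈ 552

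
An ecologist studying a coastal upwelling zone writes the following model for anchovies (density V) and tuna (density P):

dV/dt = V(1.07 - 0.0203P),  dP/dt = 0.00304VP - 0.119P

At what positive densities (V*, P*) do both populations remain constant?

Set dP/dt = 0 with P > 0: 0.00304V - 0.119 = 0, so V* = 0.119/0.00304 = 39.1.
Set dV/dt = 0 with V > 0: 1.07 - 0.0203P = 0, so P* = 1.07/0.0203 = 52.7.

V* ≈ 39.1, P* ≈ 52.7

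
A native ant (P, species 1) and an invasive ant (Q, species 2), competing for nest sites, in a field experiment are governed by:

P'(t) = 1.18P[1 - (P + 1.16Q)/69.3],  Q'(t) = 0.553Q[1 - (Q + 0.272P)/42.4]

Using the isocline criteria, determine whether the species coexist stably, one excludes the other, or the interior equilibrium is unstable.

stable coexistence

Compare the nullcline intercepts: K1/α12 = 69.3/1.16 = 59.7 > K2 = 42.4; K2/α21 = 42.4/0.272 = 156 > K1 = 69.3.
Since both inequalities hold, each species can invade when rare, so the interior equilibrium is stable.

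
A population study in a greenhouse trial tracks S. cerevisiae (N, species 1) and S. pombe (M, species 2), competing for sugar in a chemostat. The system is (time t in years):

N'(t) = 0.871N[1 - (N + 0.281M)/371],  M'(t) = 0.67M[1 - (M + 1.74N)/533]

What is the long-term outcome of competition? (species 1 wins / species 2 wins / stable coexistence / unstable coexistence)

species 1 excludes species 2

Compare the nullcline intercepts: K1/α12 = 371/0.281 = 1320 > K2 = 533; K2/α21 = 533/1.74 = 306 < K1 = 371.
Since the inequalities point opposite ways, species 1 can invade but species 2 cannot.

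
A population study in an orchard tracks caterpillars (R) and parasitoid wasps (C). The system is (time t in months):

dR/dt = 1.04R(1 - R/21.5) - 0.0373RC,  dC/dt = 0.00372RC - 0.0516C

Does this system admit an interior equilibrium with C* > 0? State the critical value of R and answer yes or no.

Threshold R = 13.9; K > 13.9, so yes, the predator persists.

The predator equation gives dC/dt > 0 only when R > 0.0516/0.00372 = 13.9.
Without the predator, R → K = 21.5. Since 21.5 > 13.9, the predator can invade and persist.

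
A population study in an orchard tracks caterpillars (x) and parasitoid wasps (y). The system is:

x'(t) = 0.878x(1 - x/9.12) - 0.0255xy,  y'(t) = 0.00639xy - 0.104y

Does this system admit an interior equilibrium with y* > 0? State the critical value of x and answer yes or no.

The predator equation gives dy/dt > 0 only when x > 0.104/0.00639 = 16.3.
Without the predator, x → K = 9.12. Since 9.12 < 16.3, the predator cannot invade.

Threshold x = 16.3; K < 16.3, so no, the predator goes extinct.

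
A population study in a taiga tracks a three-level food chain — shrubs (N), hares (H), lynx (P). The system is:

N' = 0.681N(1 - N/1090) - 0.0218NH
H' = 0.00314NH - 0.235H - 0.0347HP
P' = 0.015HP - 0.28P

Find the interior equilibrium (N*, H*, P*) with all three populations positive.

From dP/dt = 0: 0.015H* = 0.28, so H* = 18.7.
From dN/dt = 0: 0.681(1 - N*/1090) = 0.0218·18.7, giving N* = 1090·(1 - 0.598) = 439.
From dH/dt = 0: 0.00314·439 - 0.235 = 0.0347P*, so P* = 1.14/0.0347 = 32.9.

N* ≈ 439, H* ≈ 18.7, P* ≈ 32.9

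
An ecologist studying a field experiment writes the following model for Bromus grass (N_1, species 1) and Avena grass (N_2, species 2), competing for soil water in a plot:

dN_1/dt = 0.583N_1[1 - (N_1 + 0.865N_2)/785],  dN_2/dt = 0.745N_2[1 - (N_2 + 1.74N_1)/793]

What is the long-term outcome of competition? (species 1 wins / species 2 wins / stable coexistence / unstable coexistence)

species 1 excludes species 2

Compare the nullcline intercepts: K1/α12 = 785/0.865 = 908 > K2 = 793; K2/α21 = 793/1.74 = 456 < K1 = 785.
Since the inequalities point opposite ways, species 1 can invade but species 2 cannot.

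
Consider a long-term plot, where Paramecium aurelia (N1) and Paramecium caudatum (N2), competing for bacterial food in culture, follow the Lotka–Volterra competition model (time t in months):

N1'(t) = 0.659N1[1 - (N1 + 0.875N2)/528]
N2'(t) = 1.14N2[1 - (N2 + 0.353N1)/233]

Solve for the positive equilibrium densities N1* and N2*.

N1* ≈ 469, N2* ≈ 67.4

Setting both brackets to zero gives the nullclines N1 + 0.875N2 = 528 and 0.353N1 + N2 = 233.
Substituting N2 = 233 - 0.353N1 into the first: N1(1 - 0.875·0.353) = 528 - 0.875·233.
So N1* = 324/0.691 = 469, and then N2* = 233 - 0.353·469 = 67.4.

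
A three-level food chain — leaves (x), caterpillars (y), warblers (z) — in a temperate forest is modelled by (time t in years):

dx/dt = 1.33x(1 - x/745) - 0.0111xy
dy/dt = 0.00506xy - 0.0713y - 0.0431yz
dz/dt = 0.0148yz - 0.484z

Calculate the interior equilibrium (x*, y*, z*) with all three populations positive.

From dz/dt = 0: 0.0148y* = 0.484, so y* = 32.7.
From dx/dt = 0: 1.33(1 - x*/745) = 0.0111·32.7, giving x* = 745·(1 - 0.273) = 542.
From dy/dt = 0: 0.00506·542 - 0.0713 = 0.0431z*, so z* = 2.67/0.0431 = 61.9.

x* ≈ 542, y* ≈ 32.7, z* ≈ 61.9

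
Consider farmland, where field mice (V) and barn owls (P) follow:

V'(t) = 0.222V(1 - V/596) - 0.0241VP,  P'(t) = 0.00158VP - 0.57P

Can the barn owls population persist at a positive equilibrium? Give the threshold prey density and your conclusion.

The predator equation gives dP/dt > 0 only when V > 0.57/0.00158 = 361.
Without the predator, V → K = 596. Since 596 > 361, the predator can invade and persist.

Threshold V = 361; K > 361, so yes, the predator persists.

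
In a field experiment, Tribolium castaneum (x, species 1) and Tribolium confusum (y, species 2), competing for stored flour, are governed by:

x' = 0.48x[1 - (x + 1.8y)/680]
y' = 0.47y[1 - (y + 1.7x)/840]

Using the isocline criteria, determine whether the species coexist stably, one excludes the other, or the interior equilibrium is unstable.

unstable coexistence (outcome depends on initial conditions)

Compare the nullcline intercepts: K1/α12 = 680/1.8 = 378 < K2 = 840; K2/α21 = 840/1.7 = 494 < K1 = 680.
Since both are reversed, neither can invade when rare; the interior point is a saddle.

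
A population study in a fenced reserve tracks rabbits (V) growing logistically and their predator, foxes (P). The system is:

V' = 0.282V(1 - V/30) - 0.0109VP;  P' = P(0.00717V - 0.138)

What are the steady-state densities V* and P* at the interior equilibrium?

From dP/dt = 0 with P > 0: 0.00717V* = 0.138, so V* = 19.2.
Substitute into dV/dt = 0: 0.282(1 - 19.2/30) = 0.0109P*.
The bracket is 0.358, giving P* = 0.101/0.0109 = 9.27.

V* ≈ 19.2, P* ≈ 9.27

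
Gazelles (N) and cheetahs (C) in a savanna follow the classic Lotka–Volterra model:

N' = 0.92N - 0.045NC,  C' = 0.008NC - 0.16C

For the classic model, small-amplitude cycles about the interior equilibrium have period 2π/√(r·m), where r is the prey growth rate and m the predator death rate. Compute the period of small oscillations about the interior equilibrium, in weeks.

T ≈ 16.4 weeks

Here r = 0.92 and m = 0.16, so r·m = 0.147.
ω = √0.147 = 0.384 per week, hence T = 2π/ω ≈ 16.4 weeks.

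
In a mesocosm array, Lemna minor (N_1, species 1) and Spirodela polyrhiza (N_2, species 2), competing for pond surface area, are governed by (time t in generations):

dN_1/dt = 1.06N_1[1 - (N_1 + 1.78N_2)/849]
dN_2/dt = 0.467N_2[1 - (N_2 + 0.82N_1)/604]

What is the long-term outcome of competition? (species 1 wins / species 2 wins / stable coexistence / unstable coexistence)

unstable coexistence (outcome depends on initial conditions)

Compare the nullcline intercepts: K1/α12 = 849/1.78 = 477 < K2 = 604; K2/α21 = 604/0.82 = 737 < K1 = 849.
Since both are reversed, neither can invade when rare; the interior point is a saddle.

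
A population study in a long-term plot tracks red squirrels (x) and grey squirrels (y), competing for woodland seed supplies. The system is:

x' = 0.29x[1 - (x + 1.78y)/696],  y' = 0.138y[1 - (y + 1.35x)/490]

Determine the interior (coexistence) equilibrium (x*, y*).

x* ≈ 126, y* ≈ 320

Setting both brackets to zero gives the nullclines x + 1.78y = 696 and 1.35x + y = 490.
Substituting y = 490 - 1.35x into the first: x(1 - 1.78·1.35) = 696 - 1.78·490.
So x* = -176/-1.4 = 126, and then y* = 490 - 1.35·126 = 320.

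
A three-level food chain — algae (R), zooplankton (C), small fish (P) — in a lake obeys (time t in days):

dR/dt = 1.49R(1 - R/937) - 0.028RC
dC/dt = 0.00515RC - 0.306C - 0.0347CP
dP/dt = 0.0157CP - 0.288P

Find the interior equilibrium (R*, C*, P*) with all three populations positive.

R* ≈ 614, C* ≈ 18.3, P* ≈ 82.3

From dP/dt = 0: 0.0157C* = 0.288, so C* = 18.3.
From dR/dt = 0: 1.49(1 - R*/937) = 0.028·18.3, giving R* = 937·(1 - 0.345) = 614.
From dC/dt = 0: 0.00515·614 - 0.306 = 0.0347P*, so P* = 2.86/0.0347 = 82.3.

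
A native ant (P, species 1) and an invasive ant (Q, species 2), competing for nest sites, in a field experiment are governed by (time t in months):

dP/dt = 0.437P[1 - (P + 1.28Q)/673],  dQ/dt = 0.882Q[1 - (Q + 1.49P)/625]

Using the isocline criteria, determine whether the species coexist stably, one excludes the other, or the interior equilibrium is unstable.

unstable coexistence (outcome depends on initial conditions)

Compare the nullcline intercepts: K1/α12 = 673/1.28 = 526 < K2 = 625; K2/α21 = 625/1.49 = 419 < K1 = 673.
Since both are reversed, neither can invade when rare; the interior point is a saddle.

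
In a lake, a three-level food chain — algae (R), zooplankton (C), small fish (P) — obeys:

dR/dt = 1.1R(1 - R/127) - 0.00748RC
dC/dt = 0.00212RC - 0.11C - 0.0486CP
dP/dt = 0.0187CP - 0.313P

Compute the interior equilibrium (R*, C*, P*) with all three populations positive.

From dP/dt = 0: 0.0187C* = 0.313, so C* = 16.7.
From dR/dt = 0: 1.1(1 - R*/127) = 0.00748·16.7, giving R* = 127·(1 - 0.114) = 113.
From dC/dt = 0: 0.00212·113 - 0.11 = 0.0486P*, so P* = 0.129/0.0486 = 2.65.

R* ≈ 113, C* ≈ 16.7, P* ≈ 2.65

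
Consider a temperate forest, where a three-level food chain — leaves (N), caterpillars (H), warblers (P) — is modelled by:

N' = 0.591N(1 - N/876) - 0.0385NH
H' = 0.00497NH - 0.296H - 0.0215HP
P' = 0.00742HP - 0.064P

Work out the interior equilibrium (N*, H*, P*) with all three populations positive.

From dP/dt = 0: 0.00742H* = 0.064, so H* = 8.63.
From dN/dt = 0: 0.591(1 - N*/876) = 0.0385·8.63, giving N* = 876·(1 - 0.562) = 384.
From dH/dt = 0: 0.00497·384 - 0.296 = 0.0215P*, so P* = 1.61/0.0215 = 74.9.

N* ≈ 384, H* ≈ 8.63, P* ≈ 74.9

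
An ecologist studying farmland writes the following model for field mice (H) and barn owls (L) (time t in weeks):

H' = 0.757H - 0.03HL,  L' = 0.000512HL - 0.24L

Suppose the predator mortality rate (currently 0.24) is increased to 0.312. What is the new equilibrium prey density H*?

At the interior fixed point, setting dL/dt = 0 with L > 0 fixes H* = (predator death rate)/(HL coefficient) — independent of the other coefficients.
With the change, H* = 0.312/0.000512 = 609; it rises from 469.

H* ≈ 609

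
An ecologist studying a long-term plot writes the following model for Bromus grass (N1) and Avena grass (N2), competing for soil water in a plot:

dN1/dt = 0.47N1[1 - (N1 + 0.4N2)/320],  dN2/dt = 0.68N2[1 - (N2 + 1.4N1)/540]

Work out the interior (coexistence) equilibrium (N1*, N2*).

Setting both brackets to zero gives the nullclines N1 + 0.4N2 = 320 and 1.4N1 + N2 = 540.
Substituting N2 = 540 - 1.4N1 into the first: N1(1 - 0.4·1.4) = 320 - 0.4·540.
So N1* = 104/0.44 = 236, and then N2* = 540 - 1.4·236 = 209.

N1* ≈ 236, N2* ≈ 209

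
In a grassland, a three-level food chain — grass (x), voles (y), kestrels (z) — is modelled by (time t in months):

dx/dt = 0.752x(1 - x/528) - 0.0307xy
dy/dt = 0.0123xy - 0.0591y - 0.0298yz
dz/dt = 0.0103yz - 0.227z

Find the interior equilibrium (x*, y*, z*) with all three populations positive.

From dz/dt = 0: 0.0103y* = 0.227, so y* = 22.
From dx/dt = 0: 0.752(1 - x*/528) = 0.0307·22, giving x* = 528·(1 - 0.9) = 52.9.
From dy/dt = 0: 0.0123·52.9 - 0.0591 = 0.0298z*, so z* = 0.592/0.0298 = 19.9.

x* ≈ 52.9, y* ≈ 22, z* ≈ 19.9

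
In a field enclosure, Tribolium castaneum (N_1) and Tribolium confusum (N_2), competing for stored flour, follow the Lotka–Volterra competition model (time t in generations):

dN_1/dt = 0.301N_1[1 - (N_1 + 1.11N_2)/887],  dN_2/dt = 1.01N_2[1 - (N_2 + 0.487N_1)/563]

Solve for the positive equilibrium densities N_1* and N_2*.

Setting both brackets to zero gives the nullclines N_1 + 1.11N_2 = 887 and 0.487N_1 + N_2 = 563.
Substituting N_2 = 563 - 0.487N_1 into the first: N_1(1 - 1.11·0.487) = 887 - 1.11·563.
So N_1* = 262/0.459 = 570, and then N_2* = 563 - 0.487·570 = 285.

N_1* ≈ 570, N_2* ≈ 285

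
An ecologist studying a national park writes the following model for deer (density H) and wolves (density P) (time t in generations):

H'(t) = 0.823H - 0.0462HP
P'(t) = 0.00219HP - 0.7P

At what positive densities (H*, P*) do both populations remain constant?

Set dP/dt = 0 with P > 0: 0.00219H - 0.7 = 0, so H* = 0.7/0.00219 = 320.
Set dH/dt = 0 with H > 0: 0.823 - 0.0462P = 0, so P* = 0.823/0.0462 = 17.8.

H* ≈ 320, P* ≈ 17.8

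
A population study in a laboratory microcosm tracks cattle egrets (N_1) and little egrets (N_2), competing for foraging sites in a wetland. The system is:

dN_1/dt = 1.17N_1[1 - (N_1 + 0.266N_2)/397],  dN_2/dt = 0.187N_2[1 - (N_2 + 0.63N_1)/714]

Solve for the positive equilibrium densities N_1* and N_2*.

Setting both brackets to zero gives the nullclines N_1 + 0.266N_2 = 397 and 0.63N_1 + N_2 = 714.
Substituting N_2 = 714 - 0.63N_1 into the first: N_1(1 - 0.266·0.63) = 397 - 0.266·714.
So N_1* = 207/0.832 = 249, and then N_2* = 714 - 0.63·249 = 557.

N_1* ≈ 249, N_2* ≈ 557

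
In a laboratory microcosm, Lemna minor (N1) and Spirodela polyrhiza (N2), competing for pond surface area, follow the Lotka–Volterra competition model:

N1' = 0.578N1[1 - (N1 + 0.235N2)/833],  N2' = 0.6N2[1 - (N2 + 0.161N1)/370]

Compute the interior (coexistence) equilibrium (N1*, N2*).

N1* ≈ 775, N2* ≈ 245

Setting both brackets to zero gives the nullclines N1 + 0.235N2 = 833 and 0.161N1 + N2 = 370.
Substituting N2 = 370 - 0.161N1 into the first: N1(1 - 0.235·0.161) = 833 - 0.235·370.
So N1* = 746/0.962 = 775, and then N2* = 370 - 0.161·775 = 245.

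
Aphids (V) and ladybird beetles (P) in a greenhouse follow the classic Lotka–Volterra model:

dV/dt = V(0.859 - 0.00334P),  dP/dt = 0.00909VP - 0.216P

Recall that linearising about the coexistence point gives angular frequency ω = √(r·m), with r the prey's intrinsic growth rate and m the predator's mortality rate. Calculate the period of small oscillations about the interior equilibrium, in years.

Here r = 0.859 and m = 0.216, so r·m = 0.186.
ω = √0.186 = 0.431 per year, hence T = 2π/ω ≈ 14.6 years.

T ≈ 14.6 years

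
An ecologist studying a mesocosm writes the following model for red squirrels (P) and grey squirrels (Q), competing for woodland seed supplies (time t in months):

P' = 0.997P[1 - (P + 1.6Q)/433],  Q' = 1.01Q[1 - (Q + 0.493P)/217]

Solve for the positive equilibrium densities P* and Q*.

P* ≈ 406, Q* ≈ 16.7

Setting both brackets to zero gives the nullclines P + 1.6Q = 433 and 0.493P + Q = 217.
Substituting Q = 217 - 0.493P into the first: P(1 - 1.6·0.493) = 433 - 1.6·217.
So P* = 85.8/0.211 = 406, and then Q* = 217 - 0.493·406 = 16.7.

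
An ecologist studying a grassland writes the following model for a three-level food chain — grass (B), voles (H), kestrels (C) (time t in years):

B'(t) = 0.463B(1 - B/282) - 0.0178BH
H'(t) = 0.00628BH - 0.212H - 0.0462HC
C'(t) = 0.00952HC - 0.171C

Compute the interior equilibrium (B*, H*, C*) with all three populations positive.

B* ≈ 87.3, H* ≈ 18, C* ≈ 7.27

From dC/dt = 0: 0.00952H* = 0.171, so H* = 18.
From dB/dt = 0: 0.463(1 - B*/282) = 0.0178·18, giving B* = 282·(1 - 0.691) = 87.3.
From dH/dt = 0: 0.00628·87.3 - 0.212 = 0.0462C*, so C* = 0.336/0.0462 = 7.27.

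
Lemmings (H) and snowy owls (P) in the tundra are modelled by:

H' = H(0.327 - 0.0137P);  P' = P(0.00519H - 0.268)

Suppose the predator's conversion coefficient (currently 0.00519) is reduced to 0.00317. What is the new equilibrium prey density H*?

At the interior fixed point, setting dP/dt = 0 with P > 0 fixes H* = (predator death rate)/(HP coefficient) — independent of the other coefficients.
With the change, H* = 0.268/0.00317 = 84.5; it rises from 51.6.

H* ≈ 84.5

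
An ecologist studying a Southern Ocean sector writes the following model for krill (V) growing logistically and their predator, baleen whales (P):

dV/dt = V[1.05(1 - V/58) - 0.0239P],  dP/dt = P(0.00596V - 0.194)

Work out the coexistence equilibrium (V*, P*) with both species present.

From dP/dt = 0 with P > 0: 0.00596V* = 0.194, so V* = 32.6.
Substitute into dV/dt = 0: 1.05(1 - 32.6/58) = 0.0239P*.
The bracket is 0.439, giving P* = 0.461/0.0239 = 19.3.

V* ≈ 32.6, P* ≈ 19.3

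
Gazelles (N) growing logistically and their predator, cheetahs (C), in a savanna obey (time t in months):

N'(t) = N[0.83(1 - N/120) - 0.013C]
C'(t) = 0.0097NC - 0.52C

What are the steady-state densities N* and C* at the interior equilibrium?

N* ≈ 53.6, C* ≈ 35.3

From dC/dt = 0 with C > 0: 0.0097N* = 0.52, so N* = 53.6.
Substitute into dN/dt = 0: 0.83(1 - 53.6/120) = 0.013C*.
The bracket is 0.553, giving C* = 0.459/0.013 = 35.3.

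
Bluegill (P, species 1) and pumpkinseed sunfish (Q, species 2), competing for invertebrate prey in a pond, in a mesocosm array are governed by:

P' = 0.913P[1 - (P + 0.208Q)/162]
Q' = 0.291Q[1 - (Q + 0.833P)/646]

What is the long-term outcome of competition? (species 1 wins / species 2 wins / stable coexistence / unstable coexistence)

stable coexistence

Compare the nullcline intercepts: K1/α12 = 162/0.208 = 779 > K2 = 646; K2/α21 = 646/0.833 = 776 > K1 = 162.
Since both inequalities hold, each species can invade when rare, so the interior equilibrium is stable.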